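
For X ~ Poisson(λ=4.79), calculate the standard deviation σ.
2.1886

We have X ~ Poisson(λ=4.79).

For a Poisson distribution with λ=4.79:
σ = √Var(X) = 2.1886

The standard deviation is the square root of the variance.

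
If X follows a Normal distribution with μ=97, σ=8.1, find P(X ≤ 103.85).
0.801134

We have X ~ Normal(μ=97, σ=8.1).

The CDF gives us P(X ≤ k).

Using the CDF:
P(X ≤ 103.85) = 0.801134

This means there's approximately a 80.1% chance that X is at most 103.85.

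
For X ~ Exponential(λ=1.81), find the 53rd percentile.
0.4171

We have X ~ Exponential(λ=1.81).

We want to find x such that P(X ≤ x) = 0.53.

This is the 53rd percentile, which means 53% of values fall below this point.

Using the inverse CDF (quantile function):
x = F⁻¹(0.53) = 0.4171

Verification: P(X ≤ 0.4171) = 0.53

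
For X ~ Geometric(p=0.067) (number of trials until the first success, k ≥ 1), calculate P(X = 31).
0.008366

We have X ~ Geometric(p=0.067) (number of trials until the first success, k ≥ 1).

For a Geometric distribution, the PMF gives us the probability of each outcome.

Using the PMF formula:
P(X = 31) = 0.008366

Rounded to 4 decimal places: 0.0084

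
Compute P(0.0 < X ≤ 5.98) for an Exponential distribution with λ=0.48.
0.943324

We have X ~ Exponential(λ=0.48).

To find P(0.0 < X ≤ 5.98), we use:
P(0.0 < X ≤ 5.98) = P(X ≤ 5.98) - P(X ≤ 0.0)
                 = F(5.98) - F(0.0)
                 = 0.943324 - 0.000000
                 = 0.943324

So there's approximately a 94.3% chance that X falls in this range.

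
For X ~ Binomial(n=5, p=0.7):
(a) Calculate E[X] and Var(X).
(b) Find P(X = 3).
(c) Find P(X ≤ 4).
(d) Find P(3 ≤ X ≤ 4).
(a) E[X] = 3.5000, Var(X) = 1.0500
(b) P(X = 3) = 0.308700
(c) P(X ≤ 4) = 0.831930
(d) P(3 ≤ X ≤ 4) = 0.668850

We have X ~ Binomial(n=5, p=0.7).

(a) Moments:
E[X] = 3.5000
Var(X) = 1.0500
σ = √Var(X) = 1.0247

(b) Point probability using PMF:
P(X = 3) = 0.308700

(c) Cumulative probability using CDF:
P(X ≤ 4) = F(4) = 0.831930

(d) Range probability:
P(3 ≤ X ≤ 4) = P(X ≤ 4) - P(X ≤ 2)
                   = F(4) - F(2)
                   = 0.831930 - 0.163080
                   = 0.668850

This means approximately 66.9% of outcomes fall in the interval [3, 4].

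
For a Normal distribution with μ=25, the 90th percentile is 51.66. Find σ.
σ = 20.8029

For X ~ Normal(μ, σ), the p-th percentile satisfies x = μ + z_p × σ,
where z_p = Φ⁻¹(p) is the standard normal quantile.

Step 1: z_{0.9} = Φ⁻¹(0.9) = 1.2816

Step 2: Solve for σ:
51.66 = 25 + 1.2816 × σ
σ = (51.66 - 25) / 1.2816
σ = 26.66 / 1.2816
σ = 20.8029

Verification: μ + z × σ = 25 + 1.2816 × 20.8029 = 51.66 ✓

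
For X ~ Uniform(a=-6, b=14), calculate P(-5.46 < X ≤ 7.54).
0.650000

We have X ~ Uniform(a=-6, b=14).

To find P(-5.46 < X ≤ 7.54), we use:
P(-5.46 < X ≤ 7.54) = P(X ≤ 7.54) - P(X ≤ -5.46)
                 = F(7.54) - F(-5.46)
                 = 0.677000 - 0.027000
                 = 0.650000

So there's approximately a 65.0% chance that X falls in this range.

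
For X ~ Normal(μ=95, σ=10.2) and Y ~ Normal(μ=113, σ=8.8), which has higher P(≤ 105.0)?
X has higher probability (P(X ≤ 105.0) = 0.8366 > P(Y ≤ 105.0) = 0.1817)

Compute P(≤ 105.0) for each distribution:

X ~ Normal(μ=95, σ=10.2):
P(X ≤ 105.0) = 0.8366

Y ~ Normal(μ=113, σ=8.8):
P(Y ≤ 105.0) = 0.1817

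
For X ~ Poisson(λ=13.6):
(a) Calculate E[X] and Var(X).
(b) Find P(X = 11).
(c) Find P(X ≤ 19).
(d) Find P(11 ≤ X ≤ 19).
(a) E[X] = 13.6000, Var(X) = 13.6000
(b) P(X = 11) = 0.091489
(c) P(X ≤ 19) = 0.938684
(d) P(11 ≤ X ≤ 19) = 0.734955

We have X ~ Poisson(λ=13.6).

(a) Moments:
E[X] = 13.6000
Var(X) = 13.6000
σ = √Var(X) = 3.6878

(b) Point probability using PMF:
P(X = 11) = 0.091489

(c) Cumulative probability using CDF:
P(X ≤ 19) = F(19) = 0.938684

(d) Range probability:
P(11 ≤ X ≤ 19) = P(X ≤ 19) - P(X ≤ 10)
                   = F(19) - F(10)
                   = 0.938684 - 0.203729
                   = 0.734955

This means approximately 73.5% of outcomes fall in the interval [11, 19].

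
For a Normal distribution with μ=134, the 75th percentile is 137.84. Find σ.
σ = 5.6932

For X ~ Normal(μ, σ), the p-th percentile satisfies x = μ + z_p × σ,
where z_p = Φ⁻¹(p) is the standard normal quantile.

Step 1: z_{0.75} = Φ⁻¹(0.75) = 0.6745

Step 2: Solve for σ:
137.84 = 134 + 0.6745 × σ
σ = (137.84 - 134) / 0.6745
σ = 3.84 / 0.6745
σ = 5.6932

Verification: μ + z × σ = 134 + 0.6745 × 5.6932 = 137.84 ✓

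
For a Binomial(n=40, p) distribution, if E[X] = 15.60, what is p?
p = 0.39

For a Binomial(n, p) distribution:
E[X] = n × p

Given n = 40 and E[X] = 15.60:
15.60 = 40 × p
p = 15.60 / 40 = 0.39

Verification: Binomial(40, 0.39) has E[X] = 15.60 ✓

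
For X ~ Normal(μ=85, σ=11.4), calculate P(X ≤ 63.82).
0.031592

We have X ~ Normal(μ=85, σ=11.4).

The CDF gives us P(X ≤ k).

Using the CDF:
P(X ≤ 63.82) = 0.031592

This means there's approximately a 3.2% chance that X is at most 63.82.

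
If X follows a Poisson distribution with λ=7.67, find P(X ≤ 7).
0.499891

We have X ~ Poisson(λ=7.67).

The CDF gives us P(X ≤ k).

Using the CDF:
P(X ≤ 7) = 0.499891

This means there's approximately a 50.0% chance that X is at most 7.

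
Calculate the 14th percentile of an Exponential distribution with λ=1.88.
0.0802

We have X ~ Exponential(λ=1.88).

We want to find x such that P(X ≤ x) = 0.14.

This is the 14th percentile, which means 14% of values fall below this point.

Using the inverse CDF (quantile function):
x = F⁻¹(0.14) = 0.0802

Verification: P(X ≤ 0.0802) = 0.14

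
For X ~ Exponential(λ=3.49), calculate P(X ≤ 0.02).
0.067420

We have X ~ Exponential(λ=3.49).

The CDF gives us P(X ≤ k).

Using the CDF:
P(X ≤ 0.02) = 0.067420

This means there's approximately a 6.7% chance that X is at most 0.02.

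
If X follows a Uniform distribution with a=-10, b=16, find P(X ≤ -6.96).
0.116923

We have X ~ Uniform(a=-10, b=16).

The CDF gives us P(X ≤ k).

Using the CDF:
P(X ≤ -6.96) = 0.116923

This means there's approximately a 11.7% chance that X is at most -6.96.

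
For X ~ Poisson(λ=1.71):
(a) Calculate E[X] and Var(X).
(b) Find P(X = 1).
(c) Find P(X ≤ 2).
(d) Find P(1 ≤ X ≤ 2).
(a) E[X] = 1.7100, Var(X) = 1.7100
(b) P(X = 1) = 0.309281
(c) P(X ≤ 2) = 0.754581
(d) P(1 ≤ X ≤ 2) = 0.573715

We have X ~ Poisson(λ=1.71).

(a) Moments:
E[X] = 1.7100
Var(X) = 1.7100
σ = √Var(X) = 1.3077

(b) Point probability using PMF:
P(X = 1) = 0.309281

(c) Cumulative probability using CDF:
P(X ≤ 2) = F(2) = 0.754581

(d) Range probability:
P(1 ≤ X ≤ 2) = P(X ≤ 2) - P(X ≤ 0)
                   = F(2) - F(0)
                   = 0.754581 - 0.180866
                   = 0.573715

This means approximately 57.4% of outcomes fall in the interval [1, 2].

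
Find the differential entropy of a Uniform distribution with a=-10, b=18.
3.3322 nats

We have X ~ Uniform(a=-10, b=18).

The differential entropy measures the uncertainty or information content of the distribution.

For a Uniform distribution with a=-10, b=18:
h(X) = 3.3322 nats

(In bits, this would be 4.8074 bits.)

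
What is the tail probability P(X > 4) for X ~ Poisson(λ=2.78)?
0.149223

We have X ~ Poisson(λ=2.78).

P(X > 4) = 1 - P(X ≤ 4)
                = 1 - F(4)
                = 1 - 0.850777
                = 0.149223

So there's approximately a 14.9% chance that X exceeds 4.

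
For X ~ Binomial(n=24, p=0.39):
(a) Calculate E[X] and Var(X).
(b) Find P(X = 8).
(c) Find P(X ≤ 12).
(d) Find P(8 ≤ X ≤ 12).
(a) E[X] = 9.3600, Var(X) = 5.7096
(b) P(X = 8) = 0.144664
(c) P(X ≤ 12) = 0.904346
(d) P(8 ≤ X ≤ 12) = 0.683962

We have X ~ Binomial(n=24, p=0.39).

(a) Moments:
E[X] = 9.3600
Var(X) = 5.7096
σ = √Var(X) = 2.3895

(b) Point probability using PMF:
P(X = 8) = 0.144664

(c) Cumulative probability using CDF:
P(X ≤ 12) = F(12) = 0.904346

(d) Range probability:
P(8 ≤ X ≤ 12) = P(X ≤ 12) - P(X ≤ 7)
                   = F(12) - F(7)
                   = 0.904346 - 0.220383
                   = 0.683962

This means approximately 68.4% of outcomes fall in the interval [8, 12].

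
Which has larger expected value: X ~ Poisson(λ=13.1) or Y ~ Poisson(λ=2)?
X has larger mean (13.1000 > 2.0000)

Compute the expected value for each distribution:

X ~ Poisson(λ=13.1):
E[X] = 13.1000

Y ~ Poisson(λ=2):
E[Y] = 2.0000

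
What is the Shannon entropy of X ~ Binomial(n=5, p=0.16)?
1.1370 nats

We have X ~ Binomial(n=5, p=0.16).

The Shannon entropy measures the uncertainty or information content of the distribution.

For a Binomial distribution with n=5, p=0.16:
H(X) = 1.1370 nats

(In bits, this would be 1.6403 bits.)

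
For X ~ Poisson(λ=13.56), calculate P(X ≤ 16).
0.792734

We have X ~ Poisson(λ=13.56).

The CDF gives us P(X ≤ k).

Using the CDF:
P(X ≤ 16) = 0.792734

This means there's approximately a 79.3% chance that X is at most 16.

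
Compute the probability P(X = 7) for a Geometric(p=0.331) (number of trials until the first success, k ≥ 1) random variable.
0.029675

We have X ~ Geometric(p=0.331) (number of trials until the first success, k ≥ 1).

For a Geometric distribution, the PMF gives us the probability of each outcome.

Using the PMF formula:
P(X = 7) = 0.029675

Rounded to 4 decimal places: 0.0297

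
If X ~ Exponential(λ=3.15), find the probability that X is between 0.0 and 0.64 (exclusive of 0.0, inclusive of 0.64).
0.866813

We have X ~ Exponential(λ=3.15).

To find P(0.0 < X ≤ 0.64), we use:
P(0.0 < X ≤ 0.64) = P(X ≤ 0.64) - P(X ≤ 0.0)
                 = F(0.64) - F(0.0)
                 = 0.866813 - 0.000000
                 = 0.866813

So there's approximately a 86.7% chance that X falls in this range.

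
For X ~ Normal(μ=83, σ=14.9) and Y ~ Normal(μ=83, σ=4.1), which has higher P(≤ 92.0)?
Y has higher probability (P(Y ≤ 92.0) = 0.9859 > P(X ≤ 92.0) = 0.7271)

Compute P(≤ 92.0) for each distribution:

X ~ Normal(μ=83, σ=14.9):
P(X ≤ 92.0) = 0.7271

Y ~ Normal(μ=83, σ=4.1):
P(Y ≤ 92.0) = 0.9859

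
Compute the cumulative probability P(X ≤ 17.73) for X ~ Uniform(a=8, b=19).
0.884545

We have X ~ Uniform(a=8, b=19).

The CDF gives us P(X ≤ k).

Using the CDF:
P(X ≤ 17.73) = 0.884545

This means there's approximately a 88.5% chance that X is at most 17.73.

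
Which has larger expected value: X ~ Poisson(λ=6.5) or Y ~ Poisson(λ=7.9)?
Y has larger mean (7.9000 > 6.5000)

Compute the expected value for each distribution:

X ~ Poisson(λ=6.5):
E[X] = 6.5000

Y ~ Poisson(λ=7.9):
E[Y] = 7.9000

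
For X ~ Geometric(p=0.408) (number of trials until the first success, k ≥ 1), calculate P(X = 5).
0.050113

We have X ~ Geometric(p=0.408) (number of trials until the first success, k ≥ 1).

For a Geometric distribution, the PMF gives us the probability of each outcome.

Using the PMF formula:
P(X = 5) = 0.050113

Rounded to 4 decimal places: 0.0501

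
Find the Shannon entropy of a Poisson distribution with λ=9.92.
2.5573 nats

We have X ~ Poisson(λ=9.92).

The Shannon entropy measures the uncertainty or information content of the distribution.

For a Poisson distribution with λ=9.92:
H(X) = 2.5573 nats

(In bits, this would be 3.6894 bits.)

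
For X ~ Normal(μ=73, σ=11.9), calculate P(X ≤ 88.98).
0.910341

We have X ~ Normal(μ=73, σ=11.9).

The CDF gives us P(X ≤ k).

Using the CDF:
P(X ≤ 88.98) = 0.910341

This means there's approximately a 91.0% chance that X is at most 88.98.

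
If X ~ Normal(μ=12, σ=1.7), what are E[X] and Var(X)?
E[X] = 12.0000, Var(X) = 2.8900

We have X ~ Normal(μ=12, σ=1.7).

For a Normal distribution with μ=12, σ=1.7:

Expected value:
E[X] = 12.0000

Variance:
Var(X) = 2.8900

Standard deviation:
σ = √Var(X) = 1.7000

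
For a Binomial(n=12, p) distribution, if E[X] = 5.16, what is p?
p = 0.43

For a Binomial(n, p) distribution:
E[X] = n × p

Given n = 12 and E[X] = 5.16:
5.16 = 12 × p
p = 5.16 / 12 = 0.43

Verification: Binomial(12, 0.43) has E[X] = 5.16 ✓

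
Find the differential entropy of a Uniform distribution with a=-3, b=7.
2.3026 nats

We have X ~ Uniform(a=-3, b=7).

The differential entropy measures the uncertainty or information content of the distribution.

For a Uniform distribution with a=-3, b=7:
h(X) = 2.3026 nats

(In bits, this would be 3.3219 bits.)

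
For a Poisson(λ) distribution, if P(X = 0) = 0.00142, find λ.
λ = 6.5571

For a Poisson(λ) distribution, the PMF at 0 is:
P(X = 0) = λ^0 e^(-λ) / 0! = e^(-λ)

Given P(X = 0) = 0.00142:
e^(-λ) = 0.00142
-λ = ln(0.00142)
λ = -ln(0.00142) = 6.5571

Verification: e^(-6.5571) = 0.00142 ✓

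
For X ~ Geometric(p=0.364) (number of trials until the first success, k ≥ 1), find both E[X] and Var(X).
E[X] = 2.7473, Var(X) = 4.8001

We have X ~ Geometric(p=0.364) (number of trials until the first success, k ≥ 1).

For a Geometric distribution with p=0.364 (number of trials until the first success, k ≥ 1):

Expected value:
E[X] = 2.7473

Variance:
Var(X) = 4.8001

Standard deviation:
σ = √Var(X) = 2.1909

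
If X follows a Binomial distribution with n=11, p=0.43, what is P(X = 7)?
0.094687

We have X ~ Binomial(n=11, p=0.43).

For a Binomial distribution, the PMF gives us the probability of each outcome.

Using the PMF formula:
P(X = 7) = 0.094687

Rounded to 4 decimal places: 0.0947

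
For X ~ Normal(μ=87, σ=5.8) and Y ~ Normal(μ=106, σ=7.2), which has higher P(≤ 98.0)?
X has higher probability (P(X ≤ 98.0) = 0.9711 > P(Y ≤ 98.0) = 0.1333)

Compute P(≤ 98.0) for each distribution:

X ~ Normal(μ=87, σ=5.8):
P(X ≤ 98.0) = 0.9711

Y ~ Normal(μ=106, σ=7.2):
P(Y ≤ 98.0) = 0.1333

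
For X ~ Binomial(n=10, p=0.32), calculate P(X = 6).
0.048212

We have X ~ Binomial(n=10, p=0.32).

For a Binomial distribution, the PMF gives us the probability of each outcome.

Using the PMF formula:
P(X = 6) = 0.048212

Rounded to 4 decimal places: 0.0482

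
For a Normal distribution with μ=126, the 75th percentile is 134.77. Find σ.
σ = 13.0024

For X ~ Normal(μ, σ), the p-th percentile satisfies x = μ + z_p × σ,
where z_p = Φ⁻¹(p) is the standard normal quantile.

Step 1: z_{0.75} = Φ⁻¹(0.75) = 0.6745

Step 2: Solve for σ:
134.77 = 126 + 0.6745 × σ
σ = (134.77 - 126) / 0.6745
σ = 8.77 / 0.6745
σ = 13.0024

Verification: μ + z × σ = 126 + 0.6745 × 13.0024 = 134.77 ✓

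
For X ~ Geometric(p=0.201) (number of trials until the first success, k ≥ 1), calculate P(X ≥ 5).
0.407556

We have X ~ Geometric(p=0.201) (number of trials until the first success, k ≥ 1).

For discrete distributions, P(X ≥ 5) = 1 - P(X ≤ 4).

P(X ≤ 4) = 0.592444
P(X ≥ 5) = 1 - 0.592444 = 0.407556

So there's approximately a 40.8% chance that X is at least 5.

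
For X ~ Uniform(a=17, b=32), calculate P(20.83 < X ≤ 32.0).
0.744667

We have X ~ Uniform(a=17, b=32).

To find P(20.83 < X ≤ 32.0), we use:
P(20.83 < X ≤ 32.0) = P(X ≤ 32.0) - P(X ≤ 20.83)
                 = F(32.0) - F(20.83)
                 = 1.000000 - 0.255333
                 = 0.744667

So there's approximately a 74.5% chance that X falls in this range.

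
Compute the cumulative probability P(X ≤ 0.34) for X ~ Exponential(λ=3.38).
0.683110

We have X ~ Exponential(λ=3.38).

The CDF gives us P(X ≤ k).

Using the CDF:
P(X ≤ 0.34) = 0.683110

This means there's approximately a 68.3% chance that X is at most 0.34.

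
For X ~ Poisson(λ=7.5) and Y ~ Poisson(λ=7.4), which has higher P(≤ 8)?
Y has higher probability (P(Y ≤ 8) = 0.6757 > P(X ≤ 8) = 0.6620)

Compute P(≤ 8) for each distribution:

X ~ Poisson(λ=7.5):
P(X ≤ 8) = 0.6620

Y ~ Poisson(λ=7.4):
P(Y ≤ 8) = 0.6757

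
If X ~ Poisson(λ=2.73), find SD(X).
1.6523

We have X ~ Poisson(λ=2.73).

For a Poisson distribution with λ=2.73:
σ = √Var(X) = 1.6523

The standard deviation is the square root of the variance.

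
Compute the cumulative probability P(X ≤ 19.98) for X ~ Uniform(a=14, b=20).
0.996667

We have X ~ Uniform(a=14, b=20).

The CDF gives us P(X ≤ k).

Using the CDF:
P(X ≤ 19.98) = 0.996667

This means there's approximately a 99.7% chance that X is at most 19.98.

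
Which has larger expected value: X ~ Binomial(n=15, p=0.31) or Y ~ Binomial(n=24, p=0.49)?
Y has larger mean (11.7600 > 4.6500)

Compute the expected value for each distribution:

X ~ Binomial(n=15, p=0.31):
E[X] = 4.6500

Y ~ Binomial(n=24, p=0.49):
E[Y] = 11.7600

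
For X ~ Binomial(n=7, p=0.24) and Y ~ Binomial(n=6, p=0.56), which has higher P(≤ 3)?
X has higher probability (P(X ≤ 3) = 0.9383 > P(Y ≤ 3) = 0.5382)

Compute P(≤ 3) for each distribution:

X ~ Binomial(n=7, p=0.24):
P(X ≤ 3) = 0.9383

Y ~ Binomial(n=6, p=0.56):
P(Y ≤ 3) = 0.5382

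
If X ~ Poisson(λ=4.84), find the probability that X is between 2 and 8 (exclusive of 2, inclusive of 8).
0.803061

We have X ~ Poisson(λ=4.84).

To find P(2 < X ≤ 8), we use:
P(2 < X ≤ 8) = P(X ≤ 8) - P(X ≤ 2)
                 = F(8) - F(2)
                 = 0.941852 - 0.138791
                 = 0.803061

So there's approximately a 80.3% chance that X falls in this range.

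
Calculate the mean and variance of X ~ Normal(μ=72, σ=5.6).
E[X] = 72.0000, Var(X) = 31.3600

We have X ~ Normal(μ=72, σ=5.6).

For a Normal distribution with μ=72, σ=5.6:

Expected value:
E[X] = 72.0000

Variance:
Var(X) = 31.3600

Standard deviation:
σ = √Var(X) = 5.6000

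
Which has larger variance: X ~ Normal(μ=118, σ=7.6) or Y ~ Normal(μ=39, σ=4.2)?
X has larger variance (57.7600 > 17.6400)

Compute the variance for each distribution:

X ~ Normal(μ=118, σ=7.6):
Var(X) = 57.7600

Y ~ Normal(μ=39, σ=4.2):
Var(Y) = 17.6400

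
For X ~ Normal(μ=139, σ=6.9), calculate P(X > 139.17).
0.490172

We have X ~ Normal(μ=139, σ=6.9).

P(X > 139.17) = 1 - P(X ≤ 139.17)
                = 1 - F(139.17)
                = 1 - 0.509828
                = 0.490172

So there's approximately a 49.0% chance that X exceeds 139.17.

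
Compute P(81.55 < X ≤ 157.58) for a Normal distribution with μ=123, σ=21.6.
0.917810

We have X ~ Normal(μ=123, σ=21.6).

To find P(81.55 < X ≤ 157.58), we use:
P(81.55 < X ≤ 157.58) = P(X ≤ 157.58) - P(X ≤ 81.55)
                 = F(157.58) - F(81.55)
                 = 0.945303 - 0.027493
                 = 0.917810

So there's approximately a 91.8% chance that X falls in this range.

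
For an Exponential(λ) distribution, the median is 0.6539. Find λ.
λ = 1.0600

For X ~ Exponential(λ), the CDF is F(x) = 1 - e^(-λx).
The median m satisfies F(m) = 0.5:
1 - e^(-λm) = 0.5
e^(-λm) = 0.5
λm = ln(2)
m = ln(2) / λ

Given m = 0.6539:
λ = ln(2) / 0.6539 = 0.693147 / 0.6539 = 1.0600

Verification: ln(2) / 1.0600 = 0.6539 ✓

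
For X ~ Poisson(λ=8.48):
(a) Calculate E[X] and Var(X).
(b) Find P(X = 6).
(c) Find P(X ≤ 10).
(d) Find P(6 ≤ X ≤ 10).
(a) E[X] = 8.4800, Var(X) = 8.4800
(b) P(X = 6) = 0.107208
(c) P(X ≤ 10) = 0.765566
(d) P(6 ≤ X ≤ 10) = 0.614458

We have X ~ Poisson(λ=8.48).

(a) Moments:
E[X] = 8.4800
Var(X) = 8.4800
σ = √Var(X) = 2.9120

(b) Point probability using PMF:
P(X = 6) = 0.107208

(c) Cumulative probability using CDF:
P(X ≤ 10) = F(10) = 0.765566

(d) Range probability:
P(6 ≤ X ≤ 10) = P(X ≤ 10) - P(X ≤ 5)
                   = F(10) - F(5)
                   = 0.765566 - 0.151108
                   = 0.614458

This means approximately 61.4% of outcomes fall in the interval [6, 10].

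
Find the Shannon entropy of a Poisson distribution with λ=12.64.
2.6805 nats

We have X ~ Poisson(λ=12.64).

The Shannon entropy measures the uncertainty or information content of the distribution.

For a Poisson distribution with λ=12.64:
H(X) = 2.6805 nats

(In bits, this would be 3.8671 bits.)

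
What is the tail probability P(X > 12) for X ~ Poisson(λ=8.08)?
0.067725

We have X ~ Poisson(λ=8.08).

P(X > 12) = 1 - P(X ≤ 12)
                = 1 - F(12)
                = 1 - 0.932275
                = 0.067725

So there's approximately a 6.8% chance that X exceeds 12.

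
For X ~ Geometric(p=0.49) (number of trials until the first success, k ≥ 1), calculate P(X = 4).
0.064999

We have X ~ Geometric(p=0.49) (number of trials until the first success, k ≥ 1).

For a Geometric distribution, the PMF gives us the probability of each outcome.

Using the PMF formula:
P(X = 4) = 0.064999

Rounded to 4 decimal places: 0.0650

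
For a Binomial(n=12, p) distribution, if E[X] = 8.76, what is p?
p = 0.73

For a Binomial(n, p) distribution:
E[X] = n × p

Given n = 12 and E[X] = 8.76:
8.76 = 12 × p
p = 8.76 / 12 = 0.73

Verification: Binomial(12, 0.73) has E[X] = 8.76 ✓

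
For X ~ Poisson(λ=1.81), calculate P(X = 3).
0.161738

We have X ~ Poisson(λ=1.81).

For a Poisson distribution, the PMF gives us the probability of each outcome.

Using the PMF formula:
P(X = 3) = 0.161738

Rounded to 4 decimal places: 0.1617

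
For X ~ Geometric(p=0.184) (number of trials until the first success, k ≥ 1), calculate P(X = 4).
0.099974

We have X ~ Geometric(p=0.184) (number of trials until the first success, k ≥ 1).

For a Geometric distribution, the PMF gives us the probability of each outcome.

Using the PMF formula:
P(X = 4) = 0.099974

Rounded to 4 decimal places: 0.1000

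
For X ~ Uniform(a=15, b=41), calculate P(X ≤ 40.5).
0.980769

We have X ~ Uniform(a=15, b=41).

The CDF gives us P(X ≤ k).

Using the CDF:
P(X ≤ 40.5) = 0.980769

This means there's approximately a 98.1% chance that X is at most 40.5.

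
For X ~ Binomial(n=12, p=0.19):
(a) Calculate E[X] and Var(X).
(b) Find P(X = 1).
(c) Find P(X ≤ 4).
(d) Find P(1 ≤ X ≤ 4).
(a) E[X] = 2.2800, Var(X) = 1.8468
(b) P(X = 1) = 0.224528
(c) P(X ≤ 4) = 0.939989
(d) P(1 ≤ X ≤ 4) = 0.860222

We have X ~ Binomial(n=12, p=0.19).

(a) Moments:
E[X] = 2.2800
Var(X) = 1.8468
σ = √Var(X) = 1.3590

(b) Point probability using PMF:
P(X = 1) = 0.224528

(c) Cumulative probability using CDF:
P(X ≤ 4) = F(4) = 0.939989

(d) Range probability:
P(1 ≤ X ≤ 4) = P(X ≤ 4) - P(X ≤ 0)
                   = F(4) - F(0)
                   = 0.939989 - 0.079766
                   = 0.860222

This means approximately 86.0% of outcomes fall in the interval [1, 4].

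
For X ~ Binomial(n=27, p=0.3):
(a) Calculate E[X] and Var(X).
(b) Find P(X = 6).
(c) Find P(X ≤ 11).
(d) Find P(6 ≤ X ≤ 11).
(a) E[X] = 8.1000, Var(X) = 5.6700
(b) P(X = 6) = 0.120529
(c) P(X ≤ 11) = 0.920194
(d) P(6 ≤ X ≤ 11) = 0.784395

We have X ~ Binomial(n=27, p=0.3).

(a) Moments:
E[X] = 8.1000
Var(X) = 5.6700
σ = √Var(X) = 2.3812

(b) Point probability using PMF:
P(X = 6) = 0.120529

(c) Cumulative probability using CDF:
P(X ≤ 11) = F(11) = 0.920194

(d) Range probability:
P(6 ≤ X ≤ 11) = P(X ≤ 11) - P(X ≤ 5)
                   = F(11) - F(5)
                   = 0.920194 - 0.135799
                   = 0.784395

This means approximately 78.4% of outcomes fall in the interval [6, 11].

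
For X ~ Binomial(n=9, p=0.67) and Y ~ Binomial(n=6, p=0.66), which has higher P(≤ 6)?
Y has higher probability (P(Y ≤ 6) = 1.0000 > P(X ≤ 6) = 0.6146)

Compute P(≤ 6) for each distribution:

X ~ Binomial(n=9, p=0.67):
P(X ≤ 6) = 0.6146

Y ~ Binomial(n=6, p=0.66):
P(Y ≤ 6) = 1.0000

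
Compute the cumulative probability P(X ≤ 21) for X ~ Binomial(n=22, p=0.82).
0.987297

We have X ~ Binomial(n=22, p=0.82).

The CDF gives us P(X ≤ k).

Using the CDF:
P(X ≤ 21) = 0.987297

This means there's approximately a 98.7% chance that X is at most 21.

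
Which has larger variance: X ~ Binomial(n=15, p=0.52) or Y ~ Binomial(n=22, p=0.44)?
Y has larger variance (5.4208 > 3.7440)

Compute the variance for each distribution:

X ~ Binomial(n=15, p=0.52):
Var(X) = 3.7440

Y ~ Binomial(n=22, p=0.44):
Var(Y) = 5.4208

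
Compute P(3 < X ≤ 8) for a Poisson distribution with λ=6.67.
0.670317

We have X ~ Poisson(λ=6.67).

To find P(3 < X ≤ 8), we use:
P(3 < X ≤ 8) = P(X ≤ 8) - P(X ≤ 3)
                 = F(8) - F(3)
                 = 0.770992 - 0.100674
                 = 0.670317

So there's approximately a 67.0% chance that X falls in this range.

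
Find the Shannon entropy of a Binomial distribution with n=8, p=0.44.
1.7553 nats

We have X ~ Binomial(n=8, p=0.44).

The Shannon entropy measures the uncertainty or information content of the distribution.

For a Binomial distribution with n=8, p=0.44:
H(X) = 1.7553 nats

(In bits, this would be 2.5323 bits.)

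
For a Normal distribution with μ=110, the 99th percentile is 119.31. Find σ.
σ = 4.0020

For X ~ Normal(μ, σ), the p-th percentile satisfies x = μ + z_p × σ,
where z_p = Φ⁻¹(p) is the standard normal quantile.

Step 1: z_{0.99} = Φ⁻¹(0.99) = 2.3263

Step 2: Solve for σ:
119.31 = 110 + 2.3263 × σ
σ = (119.31 - 110) / 2.3263
σ = 9.31 / 2.3263
σ = 4.0020

Verification: μ + z × σ = 110 + 2.3263 × 4.0020 = 119.31 ✓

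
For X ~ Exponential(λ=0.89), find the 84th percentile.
2.0591

We have X ~ Exponential(λ=0.89).

We want to find x such that P(X ≤ x) = 0.84.

This is the 84th percentile, which means 84% of values fall below this point.

Using the inverse CDF (quantile function):
x = F⁻¹(0.84) = 2.0591

Verification: P(X ≤ 2.0591) = 0.84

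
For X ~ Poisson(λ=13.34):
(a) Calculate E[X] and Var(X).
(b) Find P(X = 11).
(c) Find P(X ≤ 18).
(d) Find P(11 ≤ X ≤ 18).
(a) E[X] = 13.3400, Var(X) = 13.3400
(b) P(X = 11) = 0.095956
(c) P(X ≤ 18) = 0.915776
(d) P(11 ≤ X ≤ 18) = 0.692143

We have X ~ Poisson(λ=13.34).

(a) Moments:
E[X] = 13.3400
Var(X) = 13.3400
σ = √Var(X) = 3.6524

(b) Point probability using PMF:
P(X = 11) = 0.095956

(c) Cumulative probability using CDF:
P(X ≤ 18) = F(18) = 0.915776

(d) Range probability:
P(11 ≤ X ≤ 18) = P(X ≤ 18) - P(X ≤ 10)
                   = F(18) - F(10)
                   = 0.915776 - 0.223633
                   = 0.692143

This means approximately 69.2% of outcomes fall in the interval [11, 18].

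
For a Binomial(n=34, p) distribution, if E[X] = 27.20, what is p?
p = 0.8

For a Binomial(n, p) distribution:
E[X] = n × p

Given n = 34 and E[X] = 27.20:
27.20 = 34 × p
p = 27.20 / 34 = 0.8

Verification: Binomial(34, 0.8) has E[X] = 27.20 ✓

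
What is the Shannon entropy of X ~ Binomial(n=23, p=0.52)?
2.2925 nats

We have X ~ Binomial(n=23, p=0.52).

The Shannon entropy measures the uncertainty or information content of the distribution.

For a Binomial distribution with n=23, p=0.52:
H(X) = 2.2925 nats

(In bits, this would be 3.3074 bits.)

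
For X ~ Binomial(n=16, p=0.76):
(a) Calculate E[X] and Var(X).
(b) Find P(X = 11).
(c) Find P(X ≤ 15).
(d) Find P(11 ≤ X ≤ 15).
(a) E[X] = 12.1600, Var(X) = 2.9184
(b) P(X = 11) = 0.169937
(c) P(X ≤ 15) = 0.987612
(d) P(11 ≤ X ≤ 15) = 0.823477

We have X ~ Binomial(n=16, p=0.76).

(a) Moments:
E[X] = 12.1600
Var(X) = 2.9184
σ = √Var(X) = 1.7083

(b) Point probability using PMF:
P(X = 11) = 0.169937

(c) Cumulative probability using CDF:
P(X ≤ 15) = F(15) = 0.987612

(d) Range probability:
P(11 ≤ X ≤ 15) = P(X ≤ 15) - P(X ≤ 10)
                   = F(15) - F(10)
                   = 0.987612 - 0.164134
                   = 0.823477

This means approximately 82.3% of outcomes fall in the interval [11, 15].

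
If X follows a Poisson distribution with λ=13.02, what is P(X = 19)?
0.027416

We have X ~ Poisson(λ=13.02).

For a Poisson distribution, the PMF gives us the probability of each outcome.

Using the PMF formula:
P(X = 19) = 0.027416

Rounded to 4 decimal places: 0.0274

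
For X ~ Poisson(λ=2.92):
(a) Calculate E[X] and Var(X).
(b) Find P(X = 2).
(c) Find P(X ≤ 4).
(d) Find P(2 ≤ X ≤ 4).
(a) E[X] = 2.9200, Var(X) = 2.9200
(b) P(X = 2) = 0.229930
(c) P(X ≤ 4) = 0.828522
(d) P(2 ≤ X ≤ 4) = 0.617102

We have X ~ Poisson(λ=2.92).

(a) Moments:
E[X] = 2.9200
Var(X) = 2.9200
σ = √Var(X) = 1.7088

(b) Point probability using PMF:
P(X = 2) = 0.229930

(c) Cumulative probability using CDF:
P(X ≤ 4) = F(4) = 0.828522

(d) Range probability:
P(2 ≤ X ≤ 4) = P(X ≤ 4) - P(X ≤ 1)
                   = F(4) - F(1)
                   = 0.828522 - 0.211420
                   = 0.617102

This means approximately 61.7% of outcomes fall in the interval [2, 4].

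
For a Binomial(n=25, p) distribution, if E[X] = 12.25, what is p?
p = 0.49

For a Binomial(n, p) distribution:
E[X] = n × p

Given n = 25 and E[X] = 12.25:
12.25 = 25 × p
p = 12.25 / 25 = 0.49

Verification: Binomial(25, 0.49) has E[X] = 12.25 ✓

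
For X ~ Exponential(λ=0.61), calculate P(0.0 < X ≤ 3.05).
0.844405

We have X ~ Exponential(λ=0.61).

To find P(0.0 < X ≤ 3.05), we use:
P(0.0 < X ≤ 3.05) = P(X ≤ 3.05) - P(X ≤ 0.0)
                 = F(3.05) - F(0.0)
                 = 0.844405 - 0.000000
                 = 0.844405

So there's approximately a 84.4% chance that X falls in this range.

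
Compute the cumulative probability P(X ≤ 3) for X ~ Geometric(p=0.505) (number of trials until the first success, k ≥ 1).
0.878713

We have X ~ Geometric(p=0.505) (number of trials until the first success, k ≥ 1).

The CDF gives us P(X ≤ k).

Using the CDF:
P(X ≤ 3) = 0.878713

This means there's approximately a 87.9% chance that X is at most 3.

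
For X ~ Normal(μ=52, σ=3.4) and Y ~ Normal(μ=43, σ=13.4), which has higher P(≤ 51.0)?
Y has higher probability (P(Y ≤ 51.0) = 0.7248 > P(X ≤ 51.0) = 0.3843)

Compute P(≤ 51.0) for each distribution:

X ~ Normal(μ=52, σ=3.4):
P(X ≤ 51.0) = 0.3843

Y ~ Normal(μ=43, σ=13.4):
P(Y ≤ 51.0) = 0.7248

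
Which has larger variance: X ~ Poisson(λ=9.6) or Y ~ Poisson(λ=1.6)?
X has larger variance (9.6000 > 1.6000)

Compute the variance for each distribution:

X ~ Poisson(λ=9.6):
Var(X) = 9.6000

Y ~ Poisson(λ=1.6):
Var(Y) = 1.6000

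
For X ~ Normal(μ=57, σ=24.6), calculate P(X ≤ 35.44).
0.190400

We have X ~ Normal(μ=57, σ=24.6).

The CDF gives us P(X ≤ k).

Using the CDF:
P(X ≤ 35.44) = 0.190400

This means there's approximately a 19.0% chance that X is at most 35.44.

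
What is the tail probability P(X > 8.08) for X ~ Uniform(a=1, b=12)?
0.356364

We have X ~ Uniform(a=1, b=12).

P(X > 8.08) = 1 - P(X ≤ 8.08)
                = 1 - F(8.08)
                = 1 - 0.643636
                = 0.356364

So there's approximately a 35.6% chance that X exceeds 8.08.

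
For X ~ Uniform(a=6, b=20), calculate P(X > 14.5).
0.392857

We have X ~ Uniform(a=6, b=20).

P(X > 14.5) = 1 - P(X ≤ 14.5)
                = 1 - F(14.5)
                = 1 - 0.607143
                = 0.392857

So there's approximately a 39.3% chance that X exceeds 14.5.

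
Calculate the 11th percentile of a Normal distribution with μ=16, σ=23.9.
-13.3140

We have X ~ Normal(μ=16, σ=23.9).

We want to find x such that P(X ≤ x) = 0.11.

This is the 11th percentile, which means 11% of values fall below this point.

Using the inverse CDF (quantile function):
x = F⁻¹(0.11) = -13.3140

Verification: P(X ≤ -13.3140) = 0.11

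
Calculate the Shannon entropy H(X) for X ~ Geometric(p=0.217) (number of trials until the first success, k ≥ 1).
2.4105 nats

We have X ~ Geometric(p=0.217) (number of trials until the first success, k ≥ 1).

The Shannon entropy measures the uncertainty or information content of the distribution.

For a Geometric distribution with p=0.217 (number of trials until the first success, k ≥ 1):
H(X) = 2.4105 nats

(In bits, this would be 3.4777 bits.)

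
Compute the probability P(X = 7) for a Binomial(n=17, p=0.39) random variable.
0.190382

We have X ~ Binomial(n=17, p=0.39).

For a Binomial distribution, the PMF gives us the probability of each outcome.

Using the PMF formula:
P(X = 7) = 0.190382

Rounded to 4 decimal places: 0.1904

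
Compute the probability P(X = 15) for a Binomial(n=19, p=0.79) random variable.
0.219618

We have X ~ Binomial(n=19, p=0.79).

For a Binomial distribution, the PMF gives us the probability of each outcome.

Using the PMF formula:
P(X = 15) = 0.219618

Rounded to 4 decimal places: 0.2196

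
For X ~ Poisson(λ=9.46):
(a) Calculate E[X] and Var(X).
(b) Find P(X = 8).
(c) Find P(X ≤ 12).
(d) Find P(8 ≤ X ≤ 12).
(a) E[X] = 9.4600, Var(X) = 9.4600
(b) P(X = 8) = 0.123932
(c) P(X ≤ 12) = 0.839789
(d) P(8 ≤ X ≤ 12) = 0.566956

We have X ~ Poisson(λ=9.46).

(a) Moments:
E[X] = 9.4600
Var(X) = 9.4600
σ = √Var(X) = 3.0757

(b) Point probability using PMF:
P(X = 8) = 0.123932

(c) Cumulative probability using CDF:
P(X ≤ 12) = F(12) = 0.839789

(d) Range probability:
P(8 ≤ X ≤ 12) = P(X ≤ 12) - P(X ≤ 7)
                   = F(12) - F(7)
                   = 0.839789 - 0.272834
                   = 0.566956

This means approximately 56.7% of outcomes fall in the interval [8, 12].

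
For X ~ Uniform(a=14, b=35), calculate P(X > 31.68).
0.158095

We have X ~ Uniform(a=14, b=35).

P(X > 31.68) = 1 - P(X ≤ 31.68)
                = 1 - F(31.68)
                = 1 - 0.841905
                = 0.158095

So there's approximately a 15.8% chance that X exceeds 31.68.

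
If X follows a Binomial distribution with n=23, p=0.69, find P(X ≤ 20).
0.987734

We have X ~ Binomial(n=23, p=0.69).

The CDF gives us P(X ≤ k).

Using the CDF:
P(X ≤ 20) = 0.987734

This means there's approximately a 98.8% chance that X is at most 20.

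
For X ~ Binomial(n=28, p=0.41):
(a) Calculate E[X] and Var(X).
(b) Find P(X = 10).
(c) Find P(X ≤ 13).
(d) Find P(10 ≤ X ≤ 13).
(a) E[X] = 11.4800, Var(X) = 6.7732
(b) P(X = 10) = 0.132194
(c) P(X ≤ 13) = 0.782285
(d) P(10 ≤ X ≤ 13) = 0.557073

We have X ~ Binomial(n=28, p=0.41).

(a) Moments:
E[X] = 11.4800
Var(X) = 6.7732
σ = √Var(X) = 2.6025

(b) Point probability using PMF:
P(X = 10) = 0.132194

(c) Cumulative probability using CDF:
P(X ≤ 13) = F(13) = 0.782285

(d) Range probability:
P(10 ≤ X ≤ 13) = P(X ≤ 13) - P(X ≤ 9)
                   = F(13) - F(9)
                   = 0.782285 - 0.225212
                   = 0.557073

This means approximately 55.7% of outcomes fall in the interval [10, 13].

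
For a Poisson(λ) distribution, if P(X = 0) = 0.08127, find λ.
λ = 2.5100

For a Poisson(λ) distribution, the PMF at 0 is:
P(X = 0) = λ^0 e^(-λ) / 0! = e^(-λ)

Given P(X = 0) = 0.08127:
e^(-λ) = 0.08127
-λ = ln(0.08127)
λ = -ln(0.08127) = 2.5100

Verification: e^(-2.5100) = 0.08127 ✓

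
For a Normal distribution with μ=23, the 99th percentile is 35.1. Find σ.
σ = 5.2013

For X ~ Normal(μ, σ), the p-th percentile satisfies x = μ + z_p × σ,
where z_p = Φ⁻¹(p) is the standard normal quantile.

Step 1: z_{0.99} = Φ⁻¹(0.99) = 2.3263

Step 2: Solve for σ:
35.1 = 23 + 2.3263 × σ
σ = (35.1 - 23) / 2.3263
σ = 12.10 / 2.3263
σ = 5.2013

Verification: μ + z × σ = 23 + 2.3263 × 5.2013 = 35.10 ✓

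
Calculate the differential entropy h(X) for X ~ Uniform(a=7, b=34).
3.2958 nats

We have X ~ Uniform(a=7, b=34).

The differential entropy measures the uncertainty or information content of the distribution.

For a Uniform distribution with a=7, b=34:
h(X) = 3.2958 nats

(In bits, this would be 4.7549 bits.)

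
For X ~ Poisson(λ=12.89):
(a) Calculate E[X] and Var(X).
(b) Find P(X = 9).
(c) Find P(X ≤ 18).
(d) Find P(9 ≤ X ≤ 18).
(a) E[X] = 12.8900, Var(X) = 12.8900
(b) P(X = 9) = 0.068306
(c) P(X ≤ 18) = 0.934442
(d) P(9 ≤ X ≤ 18) = 0.829546

We have X ~ Poisson(λ=12.89).

(a) Moments:
E[X] = 12.8900
Var(X) = 12.8900
σ = √Var(X) = 3.5903

(b) Point probability using PMF:
P(X = 9) = 0.068306

(c) Cumulative probability using CDF:
P(X ≤ 18) = F(18) = 0.934442

(d) Range probability:
P(9 ≤ X ≤ 18) = P(X ≤ 18) - P(X ≤ 8)
                   = F(18) - F(8)
                   = 0.934442 - 0.104896
                   = 0.829546

This means approximately 83.0% of outcomes fall in the interval [9, 18].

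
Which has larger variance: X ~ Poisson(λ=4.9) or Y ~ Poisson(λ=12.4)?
Y has larger variance (12.4000 > 4.9000)

Compute the variance for each distribution:

X ~ Poisson(λ=4.9):
Var(X) = 4.9000

Y ~ Poisson(λ=12.4):
Var(Y) = 12.4000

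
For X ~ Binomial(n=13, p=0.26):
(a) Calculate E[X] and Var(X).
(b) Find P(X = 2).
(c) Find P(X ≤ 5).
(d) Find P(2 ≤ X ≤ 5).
(a) E[X] = 3.3800, Var(X) = 2.5012
(b) P(X = 2) = 0.192128
(c) P(X ≤ 5) = 0.905646
(d) P(2 ≤ X ≤ 5) = 0.794555

We have X ~ Binomial(n=13, p=0.26).

(a) Moments:
E[X] = 3.3800
Var(X) = 2.5012
σ = √Var(X) = 1.5815

(b) Point probability using PMF:
P(X = 2) = 0.192128

(c) Cumulative probability using CDF:
P(X ≤ 5) = F(5) = 0.905646

(d) Range probability:
P(2 ≤ X ≤ 5) = P(X ≤ 5) - P(X ≤ 1)
                   = F(5) - F(1)
                   = 0.905646 - 0.111091
                   = 0.794555

This means approximately 79.5% of outcomes fall in the interval [2, 5].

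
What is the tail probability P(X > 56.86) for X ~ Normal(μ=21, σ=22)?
0.051551

We have X ~ Normal(μ=21, σ=22).

P(X > 56.86) = 1 - P(X ≤ 56.86)
                = 1 - F(56.86)
                = 1 - 0.948449
                = 0.051551

So there's approximately a 5.2% chance that X exceeds 56.86.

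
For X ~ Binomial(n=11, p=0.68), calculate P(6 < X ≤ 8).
0.479811

We have X ~ Binomial(n=11, p=0.68).

To find P(6 < X ≤ 8), we use:
P(6 < X ≤ 8) = P(X ≤ 8) - P(X ≤ 6)
                 = F(8) - F(6)
                 = 0.736133 - 0.256322
                 = 0.479811

So there's approximately a 48.0% chance that X falls in this range.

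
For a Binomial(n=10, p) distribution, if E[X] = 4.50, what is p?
p = 0.45

For a Binomial(n, p) distribution:
E[X] = n × p

Given n = 10 and E[X] = 4.50:
4.50 = 10 × p
p = 4.50 / 10 = 0.45

Verification: Binomial(10, 0.45) has E[X] = 4.50 ✓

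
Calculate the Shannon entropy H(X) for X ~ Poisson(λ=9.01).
2.5082 nats

We have X ~ Poisson(λ=9.01).

The Shannon entropy measures the uncertainty or information content of the distribution.

For a Poisson distribution with λ=9.01:
H(X) = 2.5082 nats

(In bits, this would be 3.6186 bits.)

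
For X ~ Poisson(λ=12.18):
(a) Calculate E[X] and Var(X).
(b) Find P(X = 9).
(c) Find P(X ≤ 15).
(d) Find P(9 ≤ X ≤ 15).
(a) E[X] = 12.1800, Var(X) = 12.1800
(b) P(X = 9) = 0.083436
(c) P(X ≤ 15) = 0.831095
(d) P(9 ≤ X ≤ 15) = 0.687511

We have X ~ Poisson(λ=12.18).

(a) Moments:
E[X] = 12.1800
Var(X) = 12.1800
σ = √Var(X) = 3.4900

(b) Point probability using PMF:
P(X = 9) = 0.083436

(c) Cumulative probability using CDF:
P(X ≤ 15) = F(15) = 0.831095

(d) Range probability:
P(9 ≤ X ≤ 15) = P(X ≤ 15) - P(X ≤ 8)
                   = F(15) - F(8)
                   = 0.831095 - 0.143584
                   = 0.687511

This means approximately 68.8% of outcomes fall in the interval [9, 15].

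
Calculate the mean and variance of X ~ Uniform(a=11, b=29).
E[X] = 20.0000, Var(X) = 27.0000

We have X ~ Uniform(a=11, b=29).

For a Uniform distribution with a=11, b=29:

Expected value:
E[X] = 20.0000

Variance:
Var(X) = 27.0000

Standard deviation:
σ = √Var(X) = 5.1962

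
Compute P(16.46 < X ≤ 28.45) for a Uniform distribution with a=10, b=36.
0.461154

We have X ~ Uniform(a=10, b=36).

To find P(16.46 < X ≤ 28.45), we use:
P(16.46 < X ≤ 28.45) = P(X ≤ 28.45) - P(X ≤ 16.46)
                 = F(28.45) - F(16.46)
                 = 0.709615 - 0.248462
                 = 0.461154

So there's approximately a 46.1% chance that X falls in this range.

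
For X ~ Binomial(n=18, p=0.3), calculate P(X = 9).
0.038618

We have X ~ Binomial(n=18, p=0.3).

For a Binomial distribution, the PMF gives us the probability of each outcome.

Using the PMF formula:
P(X = 9) = 0.038618

Rounded to 4 decimal places: 0.0386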